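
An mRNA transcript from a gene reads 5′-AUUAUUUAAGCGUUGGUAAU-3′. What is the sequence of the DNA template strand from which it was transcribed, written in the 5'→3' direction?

5'-ATTACCAACGCTTAAATAAT-3'

Replace U with T to get the coding DNA strand: ATTATTTAAGCGTTGGTAAT. The template strand is its reverse complement (complement TAATAAATTCGCAACCATTA, then reverse).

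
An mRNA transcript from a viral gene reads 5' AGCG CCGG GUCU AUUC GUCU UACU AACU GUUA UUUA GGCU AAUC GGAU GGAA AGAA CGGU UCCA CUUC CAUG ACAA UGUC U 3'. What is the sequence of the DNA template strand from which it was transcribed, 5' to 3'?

Replace U with T to get the coding DNA strand: AGCGCCGGGTCTATTCGTCTTACTAACTGTTATTTAGGCTAATCGGATGGAAAGAACGGTTCCACTTCCATGACAATGTCT. The template strand is its reverse complement (complement TCGCGGCCCAGATAAGCAGAATGATTGACAATAAATCCGATTAGCCTACCTTTCTTGCCAAGGTGAAGGTACTGTTACAGA, then reverse).

5′-AGACATTGTCATGGAAGTGGAACCGTTCTTTCCATCCGATTAGCCTAAATAACAGTTAGTAAGACGAATAGACCCGGCGCT-3′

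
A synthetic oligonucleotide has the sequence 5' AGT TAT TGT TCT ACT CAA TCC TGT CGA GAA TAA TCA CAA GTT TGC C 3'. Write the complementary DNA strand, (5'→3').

The complement of AGTTATTGTTCTACTCAATCCTGTCGAGAATAATCACAAGTTTGCC is TCAATAACAAGATGAGTTAGGACAGCTCTTATTAGTGTTCAAACGG (A↔T, G↔C). DNA strands are antiparallel, so the complementary strand runs 3'→5'; reversing gives the 5'→3' form.

5′-GGCAAACTTGTGATTATTCTCGACAGGATTGAGTAGAACAATAACT-3′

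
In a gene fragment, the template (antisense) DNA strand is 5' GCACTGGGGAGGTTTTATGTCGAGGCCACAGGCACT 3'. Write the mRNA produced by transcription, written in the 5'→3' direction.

5'-AGUGCCUGUGGCCUCGACAUAAAACCUCCCCAGUGC-3'

The mRNA has the sequence of the coding strand (reverse complement of the template) with T→U. Reverse complement of GCACTGGGGAGGTTTTATGTCGAGGCCACAGGCACT is AGTGCCTGTGGCCTCGACATAAAACCTCCCCAGTGC; then T→U.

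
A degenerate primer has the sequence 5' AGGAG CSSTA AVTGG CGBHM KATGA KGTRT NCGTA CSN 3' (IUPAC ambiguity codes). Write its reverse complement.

Standard pairs A↔T, G↔C; ambiguity codes pair R↔Y, M↔K, S↔S, B↔V, H↔D, N↔N. Complement (TCCTCGSSATTBACCGCVDKMTACTMCAYANGCATGSN), then reverse for 5'→3'.

5'-NSGTACGNAYACMTCATMKDVCGCCABTTASSGCTCCT-3'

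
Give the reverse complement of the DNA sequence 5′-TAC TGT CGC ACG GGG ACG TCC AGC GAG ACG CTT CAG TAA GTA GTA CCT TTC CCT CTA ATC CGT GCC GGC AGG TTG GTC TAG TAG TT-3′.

5′-AACTACTAGACCAACCTGCCGGCACGGATTAGAGGGAAAGGTACTACTTACTGAAGCGTCTCGCTGGACGTCCCCGTGCGACAGTA-3′

Complement each base (A↔T, G↔C): ATGACAGCGTGCCCCTGCAGGTCGCTCTGCGAAGTCATTCATCATGGAAAGGGAGATTAGGCACGGCCGTCCAACCAGATCATCAA. Then reverse.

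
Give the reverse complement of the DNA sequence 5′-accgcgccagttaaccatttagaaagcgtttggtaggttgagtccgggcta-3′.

5'-TAGCCCGGACTCAACCTACCAAACGCTTTCTAAATGGTTAACTGGCGCGGT-3'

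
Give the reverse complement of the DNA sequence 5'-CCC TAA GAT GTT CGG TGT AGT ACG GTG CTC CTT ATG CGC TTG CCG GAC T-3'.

Complement each base (A↔T, G↔C): GGGATTCTACAAGCCACATCATGCCACGAGGAATACGCGAACGGCCTGA. Then reverse.

5′-AGTCCGGCAAGCGCATAAGGAGCACCGTACTACACCGAACATCTTAGGG-3′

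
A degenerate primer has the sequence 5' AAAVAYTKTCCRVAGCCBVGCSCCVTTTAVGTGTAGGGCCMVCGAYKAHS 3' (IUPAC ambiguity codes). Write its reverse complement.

5'-SDTMRTCGBKGGCCCTACACBTAAABGGSGCBVGGCTBYGGAMARTBTTT-3'

Standard pairs A↔T, G↔C; ambiguity codes pair R↔Y, M↔K, S↔S, B↔V, H↔D. Complement (TTTBTRAMAGGYBTCGGVBCGSGGBAAATBCACATCCCGGKBGCTRMTDS), then reverse for 5'→3'.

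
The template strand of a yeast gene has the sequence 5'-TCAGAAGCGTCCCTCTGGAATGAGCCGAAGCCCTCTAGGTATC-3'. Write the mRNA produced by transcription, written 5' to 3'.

5′-GAUACCUAGAGGGCUUCGGCUCAUUCCAGAGGGACGCUUCUGA-3′

RNA polymerase reads the template 3'→5' and synthesizes mRNA 5'→3' by base-pairing (A→U, T→A, G↔C). The complement of the template is AGTCTTCGCAGGGAGACCTTACTCGGCTTCGGGAGATCCATAG; antiparallel, so 5'→3' the coding strand is GATACCTAGAGGGCTTCGGCTCATTCCAGAGGGACGCTTCTGA. Replace T with U for the mRNA.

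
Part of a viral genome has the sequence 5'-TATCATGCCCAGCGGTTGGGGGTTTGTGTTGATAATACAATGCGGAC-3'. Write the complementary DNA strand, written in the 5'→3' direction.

5′-GTCCGCATTGTATTATCAACACAAACCCCCAACCGCTGGGCATGATA-3′

Pairing A↔T and G↔C gives ATAGTACGGGTCGCCAACCCCCAAACACAACTATTATGTTACGCCTG, running 3'→5'. Reverse for the 5'→3' convention.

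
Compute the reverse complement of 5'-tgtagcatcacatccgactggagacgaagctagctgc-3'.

Complement each base (A↔T, G↔C): ACATCGTAGTGTAGGCTGACCTCTGCTTCGATCGACG. Then reverse.

5'-GCAGCTAGCTTCGTCTCCAGTCGGATGTGATGCTACA-3'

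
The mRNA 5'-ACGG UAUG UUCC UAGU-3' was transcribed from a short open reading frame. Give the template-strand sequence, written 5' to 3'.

5'-ACTAGGAACATACCGT-3'

Replace U with T to get the coding DNA strand: ACGGTATGTTCCTAGT. The template strand is its reverse complement (complement TGCCATACAAGGATCA, then reverse).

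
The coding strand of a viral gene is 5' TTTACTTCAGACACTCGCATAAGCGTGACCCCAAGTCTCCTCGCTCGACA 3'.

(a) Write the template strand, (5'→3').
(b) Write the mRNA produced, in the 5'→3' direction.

(a) The template strand is the reverse complement of the coding strand: complement AAATGAAGTCTGTGAGCGTATTCGCACTGGGGTTCAGAGGAGCGAGCTGT, then reverse.
(b) mRNA matches the coding strand with T→U.

(a) 5'-TGTCGAGCGAGGAGACTTGGGGTCACGCTTATGCGAGTGTCTGAAGTAAA-3'
(b) 5'-UUUACUUCAGACACUCGCAUAAGCGUGACCCCAAGUCUCCUCGCUCGACA-3'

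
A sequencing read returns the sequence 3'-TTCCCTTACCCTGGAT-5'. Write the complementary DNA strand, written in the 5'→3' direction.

5'-AAGGGAATGGGACCTA-3'

The strand is given 3'→5', so its complement runs 5'→3' in the same left-to-right order: pair each base A↔T, G↔C.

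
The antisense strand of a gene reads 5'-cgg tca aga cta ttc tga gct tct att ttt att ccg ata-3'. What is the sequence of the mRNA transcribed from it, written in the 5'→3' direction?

5′-UAUCGGAAUAAAAAUAGAAGCUCAGAAUAGUCUUGACCG-3′

The mRNA has the sequence of the coding strand (reverse complement of the template) with T→U. Reverse complement of CGGTCAAGACTATTCTGAGCTTCTATTTTTATTCCGATA is TATCGGAATAAAAATAGAAGCTCAGAATAGTCTTGACCG; then T→U.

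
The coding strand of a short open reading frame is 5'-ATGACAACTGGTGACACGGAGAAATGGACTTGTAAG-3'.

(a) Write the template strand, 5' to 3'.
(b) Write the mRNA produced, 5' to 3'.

(a) 5'-CTTACAAGTCCATTTCTCCGTGTCACCAGTTGTCAT-3'
(b) 5′-AUGACAACUGGUGACACGGAGAAAUGGACUUGUAAG-3′

(a) The template strand is the reverse complement of the coding strand: complement TACTGTTGACCACTGTGCCTCTTTACCTGAACATTC, then reverse.
(b) mRNA matches the coding strand with T→U.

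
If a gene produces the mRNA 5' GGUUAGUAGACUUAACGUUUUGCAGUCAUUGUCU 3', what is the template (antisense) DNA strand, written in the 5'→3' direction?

5'-AGACAATGACTGCAAAACGTTAAGTCTACTAACC-3'

Replace U with T to get the coding DNA strand: GGTTAGTAGACTTAACGTTTTGCAGTCATTGTCT. The template strand is its reverse complement (complement CCAATCATCTGAATTGCAAAACGTCAGTAACAGA, then reverse).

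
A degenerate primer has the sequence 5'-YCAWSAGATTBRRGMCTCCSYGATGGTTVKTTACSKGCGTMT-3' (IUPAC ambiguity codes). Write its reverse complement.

Standard pairs A↔T, G↔C; ambiguity codes pair R↔Y, M↔K, W↔W, S↔S, B↔V. Complement (RGTWSTCTAAVYYCKGAGGSRCTACCAABMAATGSMCGCAKA), then reverse for 5'→3'.

5'-AKACGCMSGTAAMBAACCATCRSGGAGKCYYVAATCTSWTGR-3'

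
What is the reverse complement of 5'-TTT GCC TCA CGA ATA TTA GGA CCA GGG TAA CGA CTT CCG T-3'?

5'-ACGGAAGTCGTTACCCTGGTCCTAATATTCGTGAGGCAAA-3'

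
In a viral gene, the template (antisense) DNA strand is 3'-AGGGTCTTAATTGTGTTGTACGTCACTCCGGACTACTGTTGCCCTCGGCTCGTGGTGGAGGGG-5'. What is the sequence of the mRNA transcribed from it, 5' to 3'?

5'-UCCCAGAAUUAACACAACAUGCAGUGAGGCCUGAUGACAACGGGAGCCGAGCACCACCUCCCC-3'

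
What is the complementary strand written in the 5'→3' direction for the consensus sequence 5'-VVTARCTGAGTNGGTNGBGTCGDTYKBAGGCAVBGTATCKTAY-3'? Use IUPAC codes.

5′-RTAMGATACVBTGCCTVMRAHCGACVCNACCNACTCAGYTABB-3′

Standard pairs A↔T, G↔C; ambiguity codes pair R↔Y, K↔M, B↔V, D↔H, N↔N. Complement (BBATYGACTCANCCANCVCAGCHARMVTCCGTBVCATAGMATR), then reverse for 5'→3'.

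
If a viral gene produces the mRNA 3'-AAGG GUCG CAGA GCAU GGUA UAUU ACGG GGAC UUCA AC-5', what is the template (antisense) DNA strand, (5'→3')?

Written 5'→3' the mRNA is CAACUUCAGGGGCAUUAUAUGGUACGAGACGCUGGGAA, so the coding DNA strand is CAACTTCAGGGGCATTATATGGTACGAGACGCTGGGAA. The template is its reverse complement.

5'-TTCCCAGCGTCTCGTACCATATAATGCCCCTGAAGTTG-3'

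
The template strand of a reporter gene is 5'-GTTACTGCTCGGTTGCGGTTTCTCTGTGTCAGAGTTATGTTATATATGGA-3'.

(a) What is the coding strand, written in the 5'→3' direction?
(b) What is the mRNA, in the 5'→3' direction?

(a) The coding strand is the reverse complement of the template: complement CAATGACGAGCCAACGCCAAAGAGACACAGTCTCAATACAATATATACCT, then reverse.
(b) mRNA has the coding-strand sequence with T→U.

(a) 5'-TCCATATATAACATAACTCTGACACAGAGAAACCGCAACCGAGCAGTAAC-3'
(b) 5'-UCCAUAUAUAACAUAACUCUGACACAGAGAAACCGCAACCGAGCAGUAAC-3'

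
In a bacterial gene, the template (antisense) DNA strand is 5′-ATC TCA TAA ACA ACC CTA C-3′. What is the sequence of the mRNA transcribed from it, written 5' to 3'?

RNA polymerase reads the template 3'→5' and synthesizes mRNA 5'→3' by base-pairing (A→U, T→A, G↔C). The complement of the template is TAGAGTATTTGTTGGGATG; antiparallel, so 5'→3' the coding strand is GTAGGGTTGTTTATGAGAT. Replace T with U for the mRNA.

5'-GUAGGGUUGUUUAUGAGAU-3'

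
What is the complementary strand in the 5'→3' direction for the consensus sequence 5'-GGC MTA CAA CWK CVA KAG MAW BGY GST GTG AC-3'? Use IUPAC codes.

5'-GTCACASCRCVWTKCTMTBGMWGTTGTAKGCC-3'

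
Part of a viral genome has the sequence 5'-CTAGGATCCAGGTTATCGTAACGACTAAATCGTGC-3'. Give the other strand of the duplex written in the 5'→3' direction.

Pairing A↔T and G↔C gives GATCCTAGGTCCAATAGCATTGCTGATTTAGCACG, running 3'→5'. Reverse for the 5'→3' convention.

5'-GCACGATTTAGTCGTTACGATAACCTGGATCCTAG-3'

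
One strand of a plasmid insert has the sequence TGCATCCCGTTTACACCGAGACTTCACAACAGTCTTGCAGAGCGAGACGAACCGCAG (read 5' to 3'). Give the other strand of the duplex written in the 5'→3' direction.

5′-CTGCGGTTCGTCTCGCTCTGCAAGACTGTTGTGAAGTCTCGGTGTAAACGGGATGCA-3′

The complement of TGCATCCCGTTTACACCGAGACTTCACAACAGTCTTGCAGAGCGAGACGAACCGCAG is ACGTAGGGCAAATGTGGCTCTGAAGTGTTGTCAGAACGTCTCGCTCTGCTTGGCGTC (A↔T, G↔C). DNA strands are antiparallel, so the complementary strand runs 3'→5'; reversing gives the 5'→3' form.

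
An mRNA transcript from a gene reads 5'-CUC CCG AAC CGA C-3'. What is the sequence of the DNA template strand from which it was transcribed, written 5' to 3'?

5'-GTCGGTTCGGGAG-3'

Replace U with T to get the coding DNA strand: CTCCCGAACCGAC. The template strand is its reverse complement (complement GAGGGCTTGGCTG, then reverse).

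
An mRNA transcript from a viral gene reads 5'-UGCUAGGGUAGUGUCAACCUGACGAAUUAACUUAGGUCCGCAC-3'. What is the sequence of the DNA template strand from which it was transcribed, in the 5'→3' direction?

5'-GTGCGGACCTAAGTTAATTCGTCAGGTTGACACTACCCTAGCA-3'

Replace U with T to get the coding DNA strand: TGCTAGGGTAGTGTCAACCTGACGAATTAACTTAGGTCCGCAC. The template strand is its reverse complement (complement ACGATCCCATCACAGTTGGACTGCTTAATTGAATCCAGGCGTG, then reverse).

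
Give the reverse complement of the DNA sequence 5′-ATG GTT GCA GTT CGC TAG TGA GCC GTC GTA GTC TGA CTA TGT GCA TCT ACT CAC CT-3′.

Reading the sequence 3'→5' and pairing each base (A↔T, G↔C) gives the reverse complement directly.

5'-AGGTGAGTAGATGCACATAGTCAGACTACGACGGCTCACTAGCGAACTGCAACCAT-3'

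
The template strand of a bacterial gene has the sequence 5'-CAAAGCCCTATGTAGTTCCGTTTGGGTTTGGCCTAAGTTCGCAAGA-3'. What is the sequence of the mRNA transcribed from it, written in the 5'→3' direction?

5'-UCUUGCGAACUUAGGCCAAACCCAAACGGAACUACAUAGGGCUUUG-3'

RNA polymerase reads the template 3'→5' and synthesizes mRNA 5'→3' by base-pairing (A→U, T→A, G↔C). The complement of the template is GTTTCGGGATACATCAAGGCAAACCCAAACCGGATTCAAGCGTTCT; antiparallel, so 5'→3' the coding strand is TCTTGCGAACTTAGGCCAAACCCAAACGGAACTACATAGGGCTTTG. Replace T with U for the mRNA.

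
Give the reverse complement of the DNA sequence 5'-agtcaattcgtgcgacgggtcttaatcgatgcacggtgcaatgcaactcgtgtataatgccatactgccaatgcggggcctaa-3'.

Complement each base (A↔T, G↔C): TCAGTTAAGCACGCTGCCCAGAATTAGCTACGTGCCACGTTACGTTGAGCACATATTACGGTATGACGGTTACGCCCCGGATT. Then reverse.

5′-TTAGGCCCCGCATTGGCAGTATGGCATTATACACGAGTTGCATTGCACCGTGCATCGATTAAGACCCGTCGCACGAATTGACT-3′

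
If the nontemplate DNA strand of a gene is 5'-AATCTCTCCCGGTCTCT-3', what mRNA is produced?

mRNA has the coding-strand sequence with U in place of T.

5'-AAUCUCUCCCGGUCUCU-3'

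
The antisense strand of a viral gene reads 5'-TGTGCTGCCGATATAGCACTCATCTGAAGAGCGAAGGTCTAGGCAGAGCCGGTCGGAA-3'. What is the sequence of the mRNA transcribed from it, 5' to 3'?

The mRNA has the sequence of the coding strand (reverse complement of the template) with T→U. Reverse complement of TGTGCTGCCGATATAGCACTCATCTGAAGAGCGAAGGTCTAGGCAGAGCCGGTCGGAA is TTCCGACCGGCTCTGCCTAGACCTTCGCTCTTCAGATGAGTGCTATATCGGCAGCACA; then T→U.

5′-UUCCGACCGGCUCUGCCUAGACCUUCGCUCUUCAGAUGAGUGCUAUAUCGGCAGCACA-3′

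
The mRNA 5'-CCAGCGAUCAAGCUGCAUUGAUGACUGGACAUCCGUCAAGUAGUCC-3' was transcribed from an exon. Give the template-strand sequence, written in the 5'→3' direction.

5'-GGACTACTTGACGGATGTCCAGTCATCAATGCAGCTTGATCGCTGG-3'

Replace U with T to get the coding DNA strand: CCAGCGATCAAGCTGCATTGATGACTGGACATCCGTCAAGTAGTCC. The template strand is its reverse complement (complement GGTCGCTAGTTCGACGTAACTACTGACCTGTAGGCAGTTCATCAGG, then reverse).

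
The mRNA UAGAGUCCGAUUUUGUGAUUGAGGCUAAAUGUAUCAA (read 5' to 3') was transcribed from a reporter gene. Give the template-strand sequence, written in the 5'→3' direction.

5'-TTGATACATTTAGCCTCAATCACAAAATCGGACTCTA-3'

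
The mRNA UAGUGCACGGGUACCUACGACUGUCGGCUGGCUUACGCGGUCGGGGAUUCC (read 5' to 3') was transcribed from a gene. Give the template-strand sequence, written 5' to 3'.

Replace U with T to get the coding DNA strand: TAGTGCACGGGTACCTACGACTGTCGGCTGGCTTACGCGGTCGGGGATTCC. The template strand is its reverse complement (complement ATCACGTGCCCATGGATGCTGACAGCCGACCGAATGCGCCAGCCCCTAAGG, then reverse).

5′-GGAATCCCCGACCGCGTAAGCCAGCCGACAGTCGTAGGTACCCGTGCACTA-3′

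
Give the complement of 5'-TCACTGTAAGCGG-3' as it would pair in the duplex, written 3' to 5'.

Base-pairing A↔T, G↔C gives the complement. The complementary strand is antiparallel, so paired with a 5'→3' strand it runs 3'→5'.

3'-AGTGACATTCGCC-5'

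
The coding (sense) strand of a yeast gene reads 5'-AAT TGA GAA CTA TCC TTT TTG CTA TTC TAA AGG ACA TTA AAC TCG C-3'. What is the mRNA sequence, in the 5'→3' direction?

The mRNA is synthesized from the template strand, so it matches the coding strand with T replaced by U.

5'-AAUUGAGAACUAUCCUUUUUGCUAUUCUAAAGGACAUUAAACUCGC-3'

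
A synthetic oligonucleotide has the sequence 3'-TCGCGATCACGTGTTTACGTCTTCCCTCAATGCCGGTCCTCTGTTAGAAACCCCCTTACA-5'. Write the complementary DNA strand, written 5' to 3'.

5′-AGCGCTAGTGCACAAATGCAGAAGGGAGTTACGGCCAGGAGACAATCTTTGGGGGAATGT-3′

The strand is given 3'→5', so its complement runs 5'→3' in the same left-to-right order: pair each base A↔T, G↔C.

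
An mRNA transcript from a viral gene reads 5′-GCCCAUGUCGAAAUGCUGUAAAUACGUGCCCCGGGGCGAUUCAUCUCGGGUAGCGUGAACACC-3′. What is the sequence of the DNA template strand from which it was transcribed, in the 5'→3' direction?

5'-GGTGTTCACGCTACCCGAGATGAATCGCCCCGGGGCACGTATTTACAGCATTTCGACATGGGC-3'

Replace U with T to get the coding DNA strand: GCCCATGTCGAAATGCTGTAAATACGTGCCCCGGGGCGATTCATCTCGGGTAGCGTGAACACC. The template strand is its reverse complement (complement CGGGTACAGCTTTACGACATTTATGCACGGGGCCCCGCTAAGTAGAGCCCATCGCACTTGTGG, then reverse).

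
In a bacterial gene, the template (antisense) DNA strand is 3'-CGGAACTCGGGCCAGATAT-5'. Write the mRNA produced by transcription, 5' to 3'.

Reading the template 3'→5' as shown, RNA polymerase pairs each base (A→U, T→A, G↔C) to build mRNA 5'→3' directly.

5′-GCCUUGAGCCCGGUCUAUA-3′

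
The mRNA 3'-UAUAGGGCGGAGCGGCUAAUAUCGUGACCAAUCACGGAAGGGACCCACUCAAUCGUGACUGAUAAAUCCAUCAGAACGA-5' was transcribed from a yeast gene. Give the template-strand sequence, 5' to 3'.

5'-ATATCCCGCCTCGCCGATTATAGCACTGGTTAGTGCCTTCCCTGGGTGAGTTAGCACTGACTATTTAGGTAGTCTTGCT-3'

Written 5'→3' the mRNA is AGCAAGACUACCUAAAUAGUCAGUGCUAACUCACCCAGGGAAGGCACUAACCAGUGCUAUAAUCGGCGAGGCGGGAUAU, so the coding DNA strand is AGCAAGACTACCTAAATAGTCAGTGCTAACTCACCCAGGGAAGGCACTAACCAGTGCTATAATCGGCGAGGCGGGATAT. The template is its reverse complement.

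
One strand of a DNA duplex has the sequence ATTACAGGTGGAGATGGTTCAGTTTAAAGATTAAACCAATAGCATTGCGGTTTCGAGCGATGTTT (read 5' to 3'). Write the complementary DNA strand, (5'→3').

5'-AAACATCGCTCGAAACCGCAATGCTATTGGTTTAATCTTTAAACTGAACCATCTCCACCTGTAAT-3'

Pairing A↔T and G↔C gives TAATGTCCACCTCTACCAAGTCAAATTTCTAATTTGGTTATCGTAACGCCAAAGCTCGCTACAAA, running 3'→5'. Reverse for the 5'→3' convention.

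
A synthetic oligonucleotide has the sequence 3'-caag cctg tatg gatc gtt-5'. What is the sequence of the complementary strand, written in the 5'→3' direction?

5'-GTTCGGACATACCTAGCAA-3'

The strand is given 3'→5', so its complement runs 5'→3' in the same left-to-right order: pair each base A↔T, G↔C.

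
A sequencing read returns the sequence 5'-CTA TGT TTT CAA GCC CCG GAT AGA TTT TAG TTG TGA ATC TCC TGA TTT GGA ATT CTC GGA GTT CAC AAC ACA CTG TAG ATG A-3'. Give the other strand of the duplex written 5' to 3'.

The complement of CTATGTTTTCAAGCCCCGGATAGATTTTAGTTGTGAATCTCCTGATTTGGAATTCTCGGAGTTCACAACACACTGTAGATGA is GATACAAAAGTTCGGGGCCTATCTAAAATCAACACTTAGAGGACTAAACCTTAAGAGCCTCAAGTGTTGTGTGACATCTACT (A↔T, G↔C). DNA strands are antiparallel, so the complementary strand runs 3'→5'; reversing gives the 5'→3' form.

5′-TCATCTACAGTGTGTTGTGAACTCCGAGAATTCCAAATCAGGAGATTCACAACTAAAATCTATCCGGGGCTTGAAAACATAG-3′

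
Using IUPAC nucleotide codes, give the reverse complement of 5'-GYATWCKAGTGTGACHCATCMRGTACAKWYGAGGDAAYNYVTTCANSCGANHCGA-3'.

Standard pairs A↔T, G↔C; ambiguity codes pair R↔Y, M↔K, W↔W, S↔S, D↔H, V↔B, N↔N. Complement (CRTAWGMTCACACTGDGTAGKYCATGTMWRCTCCHTTRNRBAAGTNSGCTNDGCT), then reverse for 5'→3'.

5'-TCGDNTCGSNTGAABRNRTTHCCTCRWMTGTACYKGATGDGTCACACTMGWATRC-3'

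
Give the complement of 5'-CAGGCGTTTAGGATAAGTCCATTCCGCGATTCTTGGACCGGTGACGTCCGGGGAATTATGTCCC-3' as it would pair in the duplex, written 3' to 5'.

Base-pairing A↔T, G↔C gives the complement. The complementary strand is antiparallel, so paired with a 5'→3' strand it runs 3'→5'.

3'-GTCCGCAAATCCTATTCAGGTAAGGCGCTAAGAACCTGGCCACTGCAGGCCCCTTAATACAGGG-5'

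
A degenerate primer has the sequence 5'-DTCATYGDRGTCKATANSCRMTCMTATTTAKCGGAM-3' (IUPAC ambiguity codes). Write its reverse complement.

5'-KTCCGMTAAATAKGAKYGSNTATMGACYHCRATGAH-3'

Standard pairs A↔T, G↔C; ambiguity codes pair R↔Y, M↔K, S↔S, D↔H, N↔N. Complement (HAGTARCHYCAGMTATNSGYKAGKATAAATMGCCTK), then reverse for 5'→3'.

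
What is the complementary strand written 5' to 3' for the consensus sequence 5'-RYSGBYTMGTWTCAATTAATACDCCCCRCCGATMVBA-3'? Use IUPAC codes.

Standard pairs A↔T, G↔C; ambiguity codes pair R↔Y, M↔K, W↔W, S↔S, B↔V, D↔H. Complement (YRSCVRAKCAWAGTTAATTATGHGGGGYGGCTAKBVT), then reverse for 5'→3'.

5′-TVBKATCGGYGGGGHGTATTAATTGAWACKARVCSRY-3′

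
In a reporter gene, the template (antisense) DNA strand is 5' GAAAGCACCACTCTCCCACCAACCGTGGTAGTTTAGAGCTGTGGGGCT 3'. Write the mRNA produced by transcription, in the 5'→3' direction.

5'-AGCCCCACAGCUCUAAACUACCACGGUUGGUGGGAGAGUGGUGCUUUC-3'

RNA polymerase reads the template 3'→5' and synthesizes mRNA 5'→3' by base-pairing (A→U, T→A, G↔C). The complement of the template is CTTTCGTGGTGAGAGGGTGGTTGGCACCATCAAATCTCGACACCCCGA; antiparallel, so 5'→3' the coding strand is AGCCCCACAGCTCTAAACTACCACGGTTGGTGGGAGAGTGGTGCTTTC. Replace T with U for the mRNA.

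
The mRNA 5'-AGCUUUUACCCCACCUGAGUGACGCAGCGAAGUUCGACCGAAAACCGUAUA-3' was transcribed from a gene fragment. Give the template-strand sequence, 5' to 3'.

Replace U with T to get the coding DNA strand: AGCTTTTACCCCACCTGAGTGACGCAGCGAAGTTCGACCGAAAACCGTATA. The template strand is its reverse complement (complement TCGAAAATGGGGTGGACTCACTGCGTCGCTTCAAGCTGGCTTTTGGCATAT, then reverse).

5'-TATACGGTTTTCGGTCGAACTTCGCTGCGTCACTCAGGTGGGGTAAAAGCT-3'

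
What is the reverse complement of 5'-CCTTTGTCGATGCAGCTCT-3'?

5'-AGAGCTGCATCGACAAAGG-3'

Complement each base (A↔T, G↔C): GGAAACAGCTACGTCGAGA. Then reverse.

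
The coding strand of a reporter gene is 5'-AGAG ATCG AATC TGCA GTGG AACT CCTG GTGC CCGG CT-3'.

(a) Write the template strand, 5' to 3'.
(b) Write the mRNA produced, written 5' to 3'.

(a) The template strand is the reverse complement of the coding strand: complement TCTCTAGCTTAGACGTCACCTTGAGGACCACGGGCCGA, then reverse.
(b) mRNA matches the coding strand with T→U.

(a) 5'-AGCCGGGCACCAGGAGTTCCACTGCAGATTCGATCTCT-3'
(b) 5'-AGAGAUCGAAUCUGCAGUGGAACUCCUGGUGCCCGGCU-3'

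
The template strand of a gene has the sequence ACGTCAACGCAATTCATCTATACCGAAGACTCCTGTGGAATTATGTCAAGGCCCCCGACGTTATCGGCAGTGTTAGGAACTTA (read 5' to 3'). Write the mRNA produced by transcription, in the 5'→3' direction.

The mRNA has the sequence of the coding strand (reverse complement of the template) with T→U. Reverse complement of ACGTCAACGCAATTCATCTATACCGAAGACTCCTGTGGAATTATGTCAAGGCCCCCGACGTTATCGGCAGTGTTAGGAACTTA is TAAGTTCCTAACACTGCCGATAACGTCGGGGGCCTTGACATAATTCCACAGGAGTCTTCGGTATAGATGAATTGCGTTGACGT; then T→U.

5′-UAAGUUCCUAACACUGCCGAUAACGUCGGGGGCCUUGACAUAAUUCCACAGGAGUCUUCGGUAUAGAUGAAUUGCGUUGACGU-3′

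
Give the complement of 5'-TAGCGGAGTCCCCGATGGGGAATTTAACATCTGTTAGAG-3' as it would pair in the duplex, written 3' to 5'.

Base-pairing A↔T, G↔C gives the complement. The complementary strand is antiparallel, so paired with a 5'→3' strand it runs 3'→5'.

3'-ATCGCCTCAGGGGCTACCCCTTAAATTGTAGACAATCTC-5'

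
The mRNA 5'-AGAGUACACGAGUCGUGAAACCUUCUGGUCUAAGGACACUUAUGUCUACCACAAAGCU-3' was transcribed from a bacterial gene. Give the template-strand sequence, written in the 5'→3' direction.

Replace U with T to get the coding DNA strand: AGAGTACACGAGTCGTGAAACCTTCTGGTCTAAGGACACTTATGTCTACCACAAAGCT. The template strand is its reverse complement (complement TCTCATGTGCTCAGCACTTTGGAAGACCAGATTCCTGTGAATACAGATGGTGTTTCGA, then reverse).

5'-AGCTTTGTGGTAGACATAAGTGTCCTTAGACCAGAAGGTTTCACGACTCGTGTACTCT-3'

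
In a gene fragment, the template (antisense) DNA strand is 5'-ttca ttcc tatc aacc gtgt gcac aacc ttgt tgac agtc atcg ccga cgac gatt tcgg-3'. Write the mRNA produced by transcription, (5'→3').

5'-CCGAAAUCGUCGUCGGCGAUGACUGUCAACAAGGUUGUGCACACGGUUGAUAGGAAUGAA-3'

The mRNA has the sequence of the coding strand (reverse complement of the template) with T→U. Reverse complement of TTCATTCCTATCAACCGTGTGCACAACCTTGTTGACAGTCATCGCCGACGACGATTTCGG is CCGAAATCGTCGTCGGCGATGACTGTCAACAAGGTTGTGCACACGGTTGATAGGAATGAA; then T→U.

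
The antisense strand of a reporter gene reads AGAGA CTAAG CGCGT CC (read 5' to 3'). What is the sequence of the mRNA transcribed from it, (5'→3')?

5'-GGACGCGCUUAGUCUCU-3'

The mRNA has the sequence of the coding strand (reverse complement of the template) with T→U. Reverse complement of AGAGACTAAGCGCGTCC is GGACGCGCTTAGTCTCT; then T→U.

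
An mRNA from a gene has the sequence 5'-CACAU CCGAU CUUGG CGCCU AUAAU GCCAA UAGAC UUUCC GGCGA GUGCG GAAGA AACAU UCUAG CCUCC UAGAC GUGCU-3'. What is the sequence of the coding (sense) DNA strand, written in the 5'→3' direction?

5'-CACATCCGATCTTGGCGCCTATAATGCCAATAGACTTTCCGGCGAGTGCGGAAGAAACATTCTAGCCTCCTAGACGTGCT-3'

The coding DNA strand has the same 5'→3' sequence as the mRNA with U replaced by T.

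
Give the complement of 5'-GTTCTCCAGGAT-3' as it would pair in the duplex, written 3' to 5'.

3'-CAAGAGGTCCTA-5'

Base-pairing A↔T, G↔C gives the complement. The complementary strand is antiparallel, so paired with a 5'→3' strand it runs 3'→5'.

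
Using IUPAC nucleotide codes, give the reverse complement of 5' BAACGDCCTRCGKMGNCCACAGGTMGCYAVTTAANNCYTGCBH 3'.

5'-DVGCARGNNTTAABTRGCKACCTGTGGNCKMCGYAGGHCGTTV-3'

Standard pairs A↔T, G↔C; ambiguity codes pair R↔Y, M↔K, B↔V, D↔H, N↔N. Complement (VTTGCHGGAYGCMKCNGGTGTCCAKCGRTBAATTNNGRACGVD), then reverse for 5'→3'.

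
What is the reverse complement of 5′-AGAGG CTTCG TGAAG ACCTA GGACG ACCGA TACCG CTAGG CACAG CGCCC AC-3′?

5′-GTGGGCGCTGTGCCTAGCGGTATCGGTCGTCCTAGGTCTTCACGAAGCCTCT-3′

Reading the sequence 3'→5' and pairing each base (A↔T, G↔C) gives the reverse complement directly.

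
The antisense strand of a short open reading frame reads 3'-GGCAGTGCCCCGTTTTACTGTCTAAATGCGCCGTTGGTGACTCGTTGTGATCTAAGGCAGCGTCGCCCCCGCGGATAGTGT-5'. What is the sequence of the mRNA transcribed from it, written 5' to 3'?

5'-CCGUCACGGGGCAAAAUGACAGAUUUACGCGGCAACCACUGAGCAACACUAGAUUCCGUCGCAGCGGGGGCGCCUAUCACA-3'

Reading the template 3'→5' as shown, RNA polymerase pairs each base (A→U, T→A, G↔C) to build mRNA 5'→3' directly.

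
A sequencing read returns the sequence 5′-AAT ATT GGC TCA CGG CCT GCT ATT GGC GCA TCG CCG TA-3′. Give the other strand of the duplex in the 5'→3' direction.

The complement of AATATTGGCTCACGGCCTGCTATTGGCGCATCGCCGTA is TTATAACCGAGTGCCGGACGATAACCGCGTAGCGGCAT (A↔T, G↔C). DNA strands are antiparallel, so the complementary strand runs 3'→5'; reversing gives the 5'→3' form.

5'-TACGGCGATGCGCCAATAGCAGGCCGTGAGCCAATATT-3'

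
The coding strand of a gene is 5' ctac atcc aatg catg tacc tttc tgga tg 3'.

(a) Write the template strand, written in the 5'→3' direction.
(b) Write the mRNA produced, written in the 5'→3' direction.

(a) 5′-CATCCAGAAAGGTACATGCATTGGATGTAG-3′
(b) 5'-CUACAUCCAAUGCAUGUACCUUUCUGGAUG-3'

(a) The template strand is the reverse complement of the coding strand: complement GATGTAGGTTACGTACATGGAAAGACCTAC, then reverse.
(b) mRNA matches the coding strand with T→U.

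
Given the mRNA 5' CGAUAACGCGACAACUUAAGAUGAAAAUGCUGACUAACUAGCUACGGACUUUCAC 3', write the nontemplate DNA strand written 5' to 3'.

5'-CGATAACGCGACAACTTAAGATGAAAATGCTGACTAACTAGCTACGGACTTTCAC-3'

The coding DNA strand has the same 5'→3' sequence as the mRNA with U replaced by T.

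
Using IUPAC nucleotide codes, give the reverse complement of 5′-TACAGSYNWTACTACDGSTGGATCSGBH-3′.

Standard pairs A↔T, G↔C; ambiguity codes pair Y↔R, W↔W, S↔S, B↔V, D↔H, N↔N. Complement (ATGTCSRNWATGATGHCSACCTAGSCVD), then reverse for 5'→3'.

5′-DVCSGATCCASCHGTAGTAWNRSCTGTA-3′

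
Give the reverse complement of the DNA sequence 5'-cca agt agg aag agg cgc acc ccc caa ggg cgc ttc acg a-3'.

Reading the sequence 3'→5' and pairing each base (A↔T, G↔C) gives the reverse complement directly.

5'-TCGTGAAGCGCCCTTGGGGGGTGCGCCTCTTCCTACTTGG-3'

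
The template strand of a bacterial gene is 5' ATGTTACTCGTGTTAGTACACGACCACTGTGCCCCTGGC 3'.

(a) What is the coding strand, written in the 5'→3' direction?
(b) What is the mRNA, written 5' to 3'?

(a) 5'-GCCAGGGGCACAGTGGTCGTGTACTAACACGAGTAACAT-3'
(b) 5'-GCCAGGGGCACAGUGGUCGUGUACUAACACGAGUAACAU-3'

(a) The coding strand is the reverse complement of the template: complement TACAATGAGCACAATCATGTGCTGGTGACACGGGGACCG, then reverse.
(b) mRNA has the coding-strand sequence with T→U.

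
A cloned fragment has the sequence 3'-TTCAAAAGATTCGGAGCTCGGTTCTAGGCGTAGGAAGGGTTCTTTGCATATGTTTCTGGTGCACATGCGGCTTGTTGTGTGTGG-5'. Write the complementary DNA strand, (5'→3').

The strand is given 3'→5', so its complement runs 5'→3' in the same left-to-right order: pair each base A↔T, G↔C.

5'-AAGTTTTCTAAGCCTCGAGCCAAGATCCGCATCCTTCCCAAGAAACGTATACAAAGACCACGTGTACGCCGAACAACACACACC-3'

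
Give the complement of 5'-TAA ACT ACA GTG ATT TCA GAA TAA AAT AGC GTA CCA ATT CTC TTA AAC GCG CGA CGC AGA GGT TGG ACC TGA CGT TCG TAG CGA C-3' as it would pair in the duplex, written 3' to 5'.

Base-pairing A↔T, G↔C gives the complement. The complementary strand is antiparallel, so paired with a 5'→3' strand it runs 3'→5'.

3'-ATTTGATGTCACTAAAGTCTTATTTTATCGCATGGTTAAGAGAATTTGCGCGCTGCGTCTCCAACCTGGACTGCAAGCATCGCTG-5'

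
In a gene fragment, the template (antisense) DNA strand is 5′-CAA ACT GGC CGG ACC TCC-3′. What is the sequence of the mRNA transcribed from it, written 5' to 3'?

5′-GGAGGUCCGGCCAGUUUG-3′

The mRNA has the sequence of the coding strand (reverse complement of the template) with T→U. Reverse complement of CAAACTGGCCGGACCTCC is GGAGGTCCGGCCAGTTTG; then T→U.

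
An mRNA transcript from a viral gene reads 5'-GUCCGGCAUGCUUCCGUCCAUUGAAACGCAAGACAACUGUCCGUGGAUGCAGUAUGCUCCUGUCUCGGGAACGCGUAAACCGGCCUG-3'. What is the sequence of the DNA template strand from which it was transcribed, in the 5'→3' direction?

5'-CAGGCCGGTTTACGCGTTCCCGAGACAGGAGCATACTGCATCCACGGACAGTTGTCTTGCGTTTCAATGGACGGAAGCATGCCGGAC-3'

Replace U with T to get the coding DNA strand: GTCCGGCATGCTTCCGTCCATTGAAACGCAAGACAACTGTCCGTGGATGCAGTATGCTCCTGTCTCGGGAACGCGTAAACCGGCCTG. The template strand is its reverse complement (complement CAGGCCGTACGAAGGCAGGTAACTTTGCGTTCTGTTGACAGGCACCTACGTCATACGAGGACAGAGCCCTTGCGCATTTGGCCGGAC, then reverse).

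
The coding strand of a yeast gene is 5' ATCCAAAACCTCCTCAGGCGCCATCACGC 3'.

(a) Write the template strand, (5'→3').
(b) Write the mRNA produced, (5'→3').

(a) 5'-GCGTGATGGCGCCTGAGGAGGTTTTGGAT-3'
(b) 5′-AUCCAAAACCUCCUCAGGCGCCAUCACGC-3′

(a) The template strand is the reverse complement of the coding strand: complement TAGGTTTTGGAGGAGTCCGCGGTAGTGCG, then reverse.
(b) mRNA matches the coding strand with T→U.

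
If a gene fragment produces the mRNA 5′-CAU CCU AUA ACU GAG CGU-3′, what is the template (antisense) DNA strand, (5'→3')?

5'-ACGCTCAGTTATAGGATG-3'

Replace U with T to get the coding DNA strand: CATCCTATAACTGAGCGT. The template strand is its reverse complement (complement GTAGGATATTGACTCGCA, then reverse).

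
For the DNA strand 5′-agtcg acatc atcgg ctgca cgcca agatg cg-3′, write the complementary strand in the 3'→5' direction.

3'-TCAGCTGTAGTAGCCGACGTGCGGTTCTACGC-5'

Base-pairing A↔T, G↔C gives the complement. The complementary strand is antiparallel, so paired with a 5'→3' strand it runs 3'→5'.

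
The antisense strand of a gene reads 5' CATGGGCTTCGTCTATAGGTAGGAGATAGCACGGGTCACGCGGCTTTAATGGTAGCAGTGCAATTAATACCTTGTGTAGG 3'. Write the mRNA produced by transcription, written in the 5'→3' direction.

5'-CCUACACAAGGUAUUAAUUGCACUGCUACCAUUAAAGCCGCGUGACCCGUGCUAUCUCCUACCUAUAGACGAAGCCCAUG-3'

The mRNA has the sequence of the coding strand (reverse complement of the template) with T→U. Reverse complement of CATGGGCTTCGTCTATAGGTAGGAGATAGCACGGGTCACGCGGCTTTAATGGTAGCAGTGCAATTAATACCTTGTGTAGG is CCTACACAAGGTATTAATTGCACTGCTACCATTAAAGCCGCGTGACCCGTGCTATCTCCTACCTATAGACGAAGCCCATG; then T→U.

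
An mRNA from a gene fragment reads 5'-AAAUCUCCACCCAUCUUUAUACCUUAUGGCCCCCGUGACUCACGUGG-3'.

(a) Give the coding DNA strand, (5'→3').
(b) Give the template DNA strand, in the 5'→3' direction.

(a) The coding strand matches the mRNA with U→T.
(b) The template strand is the reverse complement of the coding strand.

(a) 5'-AAATCTCCACCCATCTTTATACCTTATGGCCCCCGTGACTCACGTGG-3'
(b) 5'-CCACGTGAGTCACGGGGGCCATAAGGTATAAAGATGGGTGGAGATTT-3'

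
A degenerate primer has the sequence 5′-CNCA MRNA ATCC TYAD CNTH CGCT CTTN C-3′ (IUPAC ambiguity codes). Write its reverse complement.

Standard pairs A↔T, G↔C; ambiguity codes pair R↔Y, M↔K, D↔H, N↔N. Complement (GNGTKYNTTAGGARTHGNADGCGAGAANG), then reverse for 5'→3'.

5'-GNAAGAGCGDANGHTRAGGATTNYKTGNG-3'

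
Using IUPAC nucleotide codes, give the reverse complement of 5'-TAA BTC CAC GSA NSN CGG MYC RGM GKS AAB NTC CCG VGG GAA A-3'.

Standard pairs A↔T, G↔C; ambiguity codes pair R↔Y, M↔K, S↔S, B↔V, N↔N. Complement (ATTVAGGTGCSTNSNGCCKRGYCKCMSTTVNAGGGCBCCCTTT), then reverse for 5'→3'.

5'-TTTCCCBCGGGANVTTSMCKCYGRKCCGNSNTSCGTGGAVTTA-3'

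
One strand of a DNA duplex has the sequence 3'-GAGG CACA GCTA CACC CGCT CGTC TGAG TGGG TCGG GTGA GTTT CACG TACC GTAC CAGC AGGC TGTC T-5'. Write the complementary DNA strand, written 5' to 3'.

5'-CTCCGTGTCGATGTGGGCGAGCAGACTCACCCAGCCCACTCAAAGTGCATGGCATGGTCGTCCGACAGA-3'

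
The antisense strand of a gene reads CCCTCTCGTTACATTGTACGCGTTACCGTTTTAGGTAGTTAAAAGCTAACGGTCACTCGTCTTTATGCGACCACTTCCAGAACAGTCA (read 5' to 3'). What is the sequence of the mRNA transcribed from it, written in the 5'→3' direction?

5'-UGACUGUUCUGGAAGUGGUCGCAUAAAGACGAGUGACCGUUAGCUUUUAACUACCUAAAACGGUAACGCGUACAAUGUAACGAGAGGG-3'

RNA polymerase reads the template 3'→5' and synthesizes mRNA 5'→3' by base-pairing (A→U, T→A, G↔C). The complement of the template is GGGAGAGCAATGTAACATGCGCAATGGCAAAATCCATCAATTTTCGATTGCCAGTGAGCAGAAATACGCTGGTGAAGGTCTTGTCAGT; antiparallel, so 5'→3' the coding strand is TGACTGTTCTGGAAGTGGTCGCATAAAGACGAGTGACCGTTAGCTTTTAACTACCTAAAACGGTAACGCGTACAATGTAACGAGAGGG. Replace T with U for the mRNA.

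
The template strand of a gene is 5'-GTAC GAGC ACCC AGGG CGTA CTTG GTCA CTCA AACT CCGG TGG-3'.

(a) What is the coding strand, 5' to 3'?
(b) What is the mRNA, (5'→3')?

(a) The coding strand is the reverse complement of the template: complement CATGCTCGTGGGTCCCGCATGAACCAGTGAGTTTGAGGCCACC, then reverse.
(b) mRNA has the coding-strand sequence with T→U.

(a) 5′-CCACCGGAGTTTGAGTGACCAAGTACGCCCTGGGTGCTCGTAC-3′
(b) 5'-CCACCGGAGUUUGAGUGACCAAGUACGCCCUGGGUGCUCGUAC-3'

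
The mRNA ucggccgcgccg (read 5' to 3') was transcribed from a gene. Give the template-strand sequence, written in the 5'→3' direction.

Replace U with T to get the coding DNA strand: TCGGCCGCGCCG. The template strand is its reverse complement (complement AGCCGGCGCGGC, then reverse).

5'-CGGCGCGGCCGA-3'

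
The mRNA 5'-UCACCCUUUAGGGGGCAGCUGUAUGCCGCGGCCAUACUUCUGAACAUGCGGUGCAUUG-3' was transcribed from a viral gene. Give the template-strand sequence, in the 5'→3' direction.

Replace U with T to get the coding DNA strand: TCACCCTTTAGGGGGCAGCTGTATGCCGCGGCCATACTTCTGAACATGCGGTGCATTG. The template strand is its reverse complement (complement AGTGGGAAATCCCCCGTCGACATACGGCGCCGGTATGAAGACTTGTACGCCACGTAAC, then reverse).

5'-CAATGCACCGCATGTTCAGAAGTATGGCCGCGGCATACAGCTGCCCCCTAAAGGGTGA-3'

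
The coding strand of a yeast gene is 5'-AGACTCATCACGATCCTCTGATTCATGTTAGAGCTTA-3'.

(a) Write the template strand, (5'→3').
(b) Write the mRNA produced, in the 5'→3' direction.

(a) 5'-TAAGCTCTAACATGAATCAGAGGATCGTGATGAGTCT-3'
(b) 5'-AGACUCAUCACGAUCCUCUGAUUCAUGUUAGAGCUUA-3'

(a) The template strand is the reverse complement of the coding strand: complement TCTGAGTAGTGCTAGGAGACTAAGTACAATCTCGAAT, then reverse.
(b) mRNA matches the coding strand with T→U.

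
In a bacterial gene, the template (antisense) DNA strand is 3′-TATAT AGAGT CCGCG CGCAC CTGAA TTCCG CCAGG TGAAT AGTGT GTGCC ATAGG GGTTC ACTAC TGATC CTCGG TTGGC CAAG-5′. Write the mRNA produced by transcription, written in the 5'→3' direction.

5'-AUAUAUCUCAGGCGCGCGUGGACUUAAGGCGGUCCACUUAUCACACACGGUAUCCCCAAGUGAUGACUAGGAGCCAACCGGUUC-3'

Reading the template 3'→5' as shown, RNA polymerase pairs each base (A→U, T→A, G↔C) to build mRNA 5'→3' directly.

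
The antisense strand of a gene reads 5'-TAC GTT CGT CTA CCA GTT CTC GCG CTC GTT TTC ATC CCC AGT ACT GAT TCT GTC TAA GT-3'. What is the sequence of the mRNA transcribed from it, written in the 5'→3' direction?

RNA polymerase reads the template 3'→5' and synthesizes mRNA 5'→3' by base-pairing (A→U, T→A, G↔C). The complement of the template is ATGCAAGCAGATGGTCAAGAGCGCGAGCAAAAGTAGGGGTCATGACTAAGACAGATTCA; antiparallel, so 5'→3' the coding strand is ACTTAGACAGAATCAGTACTGGGGATGAAAACGAGCGCGAGAACTGGTAGACGAACGTA. Replace T with U for the mRNA.

5'-ACUUAGACAGAAUCAGUACUGGGGAUGAAAACGAGCGCGAGAACUGGUAGACGAACGUA-3'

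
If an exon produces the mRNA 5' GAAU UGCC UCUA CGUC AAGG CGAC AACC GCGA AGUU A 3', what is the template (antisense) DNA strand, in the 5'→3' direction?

5'-TAACTTCGCGGTTGTCGCCTTGACGTAGAGGCAATTC-3'

Replace U with T to get the coding DNA strand: GAATTGCCTCTACGTCAAGGCGACAACCGCGAAGTTA. The template strand is its reverse complement (complement CTTAACGGAGATGCAGTTCCGCTGTTGGCGCTTCAAT, then reverse).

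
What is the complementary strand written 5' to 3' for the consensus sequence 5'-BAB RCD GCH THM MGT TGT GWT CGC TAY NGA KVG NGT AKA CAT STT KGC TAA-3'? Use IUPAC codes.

Standard pairs A↔T, G↔C; ambiguity codes pair R↔Y, M↔K, W↔W, S↔S, B↔V, D↔H, N↔N. Complement (VTVYGHCGDADKKCAACACWAGCGATRNCTMBCNCATMTGTASAAMCGATT), then reverse for 5'→3'.

5'-TTAGCMAASATGTMTACNCBMTCNRTAGCGAWCACAACKKDADGCHGYVTV-3'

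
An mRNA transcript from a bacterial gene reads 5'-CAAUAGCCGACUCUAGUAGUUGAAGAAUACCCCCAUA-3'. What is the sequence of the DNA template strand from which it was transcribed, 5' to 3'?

5'-TATGGGGGTATTCTTCAACTACTAGAGTCGGCTATTG-3'

Replace U with T to get the coding DNA strand: CAATAGCCGACTCTAGTAGTTGAAGAATACCCCCATA. The template strand is its reverse complement (complement GTTATCGGCTGAGATCATCAACTTCTTATGGGGGTAT, then reverse).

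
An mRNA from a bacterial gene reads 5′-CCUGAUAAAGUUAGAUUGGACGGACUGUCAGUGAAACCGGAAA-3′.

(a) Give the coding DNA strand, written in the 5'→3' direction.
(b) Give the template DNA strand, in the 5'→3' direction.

(a) 5′-CCTGATAAAGTTAGATTGGACGGACTGTCAGTGAAACCGGAAA-3′
(b) 5'-TTTCCGGTTTCACTGACAGTCCGTCCAATCTAACTTTATCAGG-3'

(a) The coding strand matches the mRNA with U→T.
(b) The template strand is the reverse complement of the coding strand.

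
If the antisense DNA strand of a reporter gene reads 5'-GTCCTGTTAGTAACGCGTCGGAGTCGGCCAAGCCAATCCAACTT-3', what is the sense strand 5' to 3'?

The coding strand is complementary and antiparallel to the template: take the complement (A↔T, G↔C) and reverse.

5'-AAGTTGGATTGGCTTGGCCGACTCCGACGCGTTACTAACAGGAC-3'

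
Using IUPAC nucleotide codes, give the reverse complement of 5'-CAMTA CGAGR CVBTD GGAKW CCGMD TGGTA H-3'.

5′-DTACCAHKCGGWMTCCHAVBGYCTCGTAKTG-3′

Standard pairs A↔T, G↔C; ambiguity codes pair R↔Y, M↔K, W↔W, B↔V, D↔H. Complement (GTKATGCTCYGBVAHCCTMWGGCKHACCATD), then reverse for 5'→3'.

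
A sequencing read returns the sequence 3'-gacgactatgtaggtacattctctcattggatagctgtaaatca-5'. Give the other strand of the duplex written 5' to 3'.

5′-CTGCTGATACATCCATGTAAGAGAGTAACCTATCGACATTTAGT-3′

The strand is given 3'→5', so its complement runs 5'→3' in the same left-to-right order: pair each base A↔T, G↔C.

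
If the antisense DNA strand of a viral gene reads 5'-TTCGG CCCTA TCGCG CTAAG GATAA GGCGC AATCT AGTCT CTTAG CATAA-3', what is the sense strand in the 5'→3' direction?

5'-TTATGCTAAGAGACTAGATTGCGCCTTATCCTTAGCGCGATAGGGCCGAA-3'

The coding strand is complementary and antiparallel to the template: take the complement (A↔T, G↔C) and reverse.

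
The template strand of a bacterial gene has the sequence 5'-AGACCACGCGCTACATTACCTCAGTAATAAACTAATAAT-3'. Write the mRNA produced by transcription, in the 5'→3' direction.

5'-AUUAUUAGUUUAUUACUGAGGUAAUGUAGCGCGUGGUCU-3'

The mRNA has the sequence of the coding strand (reverse complement of the template) with T→U. Reverse complement of AGACCACGCGCTACATTACCTCAGTAATAAACTAATAAT is ATTATTAGTTTATTACTGAGGTAATGTAGCGCGTGGTCT; then T→U.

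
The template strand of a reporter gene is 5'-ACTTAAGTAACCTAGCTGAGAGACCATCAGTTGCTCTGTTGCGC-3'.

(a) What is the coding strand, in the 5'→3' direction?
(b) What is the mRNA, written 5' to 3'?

(a) The coding strand is the reverse complement of the template: complement TGAATTCATTGGATCGACTCTCTGGTAGTCAACGAGACAACGCG, then reverse.
(b) mRNA has the coding-strand sequence with T→U.

(a) 5'-GCGCAACAGAGCAACTGATGGTCTCTCAGCTAGGTTACTTAAGT-3'
(b) 5'-GCGCAACAGAGCAACUGAUGGUCUCUCAGCUAGGUUACUUAAGU-3'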